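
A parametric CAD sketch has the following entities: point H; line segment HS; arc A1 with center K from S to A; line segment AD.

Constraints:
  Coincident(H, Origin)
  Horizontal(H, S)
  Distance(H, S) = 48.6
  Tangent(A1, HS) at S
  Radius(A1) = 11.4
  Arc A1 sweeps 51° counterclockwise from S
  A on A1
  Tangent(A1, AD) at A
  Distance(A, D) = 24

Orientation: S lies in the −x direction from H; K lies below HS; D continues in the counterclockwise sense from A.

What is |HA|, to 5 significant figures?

57.615

H is at the origin; H and S share the same y with |HS| = 48.6 and S on the −x side, so S = (-48.600, 0.0000). A1 meets HS tangentially, so KS is at right angles to HS, so K = S + (0, -11.4) = (-48.600, -11.400). On A1, S sits at bearing 90° from K; a 51° counterclockwise sweep puts A at bearing 141°, so A = K + 11.4·(cos 141°, sin 141°) = (-57.459, -4.2257). Then |HA| = |A − H| = 57.615.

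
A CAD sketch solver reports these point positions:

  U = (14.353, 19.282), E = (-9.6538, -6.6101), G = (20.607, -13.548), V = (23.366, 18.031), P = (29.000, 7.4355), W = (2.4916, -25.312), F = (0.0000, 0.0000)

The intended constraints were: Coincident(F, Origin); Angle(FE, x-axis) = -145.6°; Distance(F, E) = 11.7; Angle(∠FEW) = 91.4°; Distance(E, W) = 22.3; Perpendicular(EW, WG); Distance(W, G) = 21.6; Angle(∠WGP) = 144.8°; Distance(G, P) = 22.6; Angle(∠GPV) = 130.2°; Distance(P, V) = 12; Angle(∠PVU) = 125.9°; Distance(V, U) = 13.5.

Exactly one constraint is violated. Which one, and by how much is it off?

Distance(V, U) = 13.5 — off by 4.40.

F = (0.00, 0.00) ✓; FE at -145.6° ✓; |FE| = 11.70 ✓; ∠FEW = 91.40° ✓; |EW| = 22.30 ✓; ∠(EW, WG) = 90.00° ✓; |WG| = 21.60 ✓; ∠WGP = 144.8° ✓; |GP| = 22.60 ✓; ∠GPV = 130.2° ✓; |PV| = 12.00 ✓; ∠PVU = 125.9° ✓; |VU| = 9.099 ✗.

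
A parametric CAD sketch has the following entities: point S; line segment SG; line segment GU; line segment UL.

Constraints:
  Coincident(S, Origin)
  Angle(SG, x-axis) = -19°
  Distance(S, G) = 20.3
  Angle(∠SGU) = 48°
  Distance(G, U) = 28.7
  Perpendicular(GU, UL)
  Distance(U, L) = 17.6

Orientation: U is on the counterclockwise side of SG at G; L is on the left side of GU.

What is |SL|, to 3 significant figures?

15.3

∠SGU = 48.0°, so GU runs at -19.0° + (180° − 48.0°) = 113° from the x-axis; with |GU| = 28.7, U = G + 28.7·(cos 113°, sin 113°) = (7.98, 19.8). The perpendicularity gives UL at right angles to GU; with |UL| = 17.6 on the left of GU, L = U + 17.6·(-0.921, -0.391) = (-8.22, 12.9). Then |SL| = |L − S| = 15.3.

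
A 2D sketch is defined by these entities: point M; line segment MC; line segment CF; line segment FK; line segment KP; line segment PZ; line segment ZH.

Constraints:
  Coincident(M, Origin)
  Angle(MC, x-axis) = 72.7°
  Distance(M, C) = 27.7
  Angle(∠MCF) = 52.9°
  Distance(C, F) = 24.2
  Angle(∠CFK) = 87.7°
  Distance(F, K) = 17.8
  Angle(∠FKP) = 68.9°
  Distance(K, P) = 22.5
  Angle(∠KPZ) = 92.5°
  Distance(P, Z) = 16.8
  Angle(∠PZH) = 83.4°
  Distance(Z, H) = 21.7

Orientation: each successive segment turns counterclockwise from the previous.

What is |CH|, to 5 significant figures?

28.256

∠KPZ = 92.5° gives PZ at 130.70° from the x-axis; with |PZ| = 16.8, Z = (-2.3887, 29.896). ∠PZH = 83.4° gives ZH at -132.70° from the x-axis; with |ZH| = 21.7, H = (-17.105, 13.949). Then |CH| = |H − C| = 28.256.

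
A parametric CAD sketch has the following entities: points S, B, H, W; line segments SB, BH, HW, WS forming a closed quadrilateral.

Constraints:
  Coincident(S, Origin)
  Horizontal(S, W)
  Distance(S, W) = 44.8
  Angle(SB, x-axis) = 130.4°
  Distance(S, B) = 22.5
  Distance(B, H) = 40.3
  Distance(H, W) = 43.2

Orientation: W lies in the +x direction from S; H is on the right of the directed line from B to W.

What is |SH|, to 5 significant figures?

18.647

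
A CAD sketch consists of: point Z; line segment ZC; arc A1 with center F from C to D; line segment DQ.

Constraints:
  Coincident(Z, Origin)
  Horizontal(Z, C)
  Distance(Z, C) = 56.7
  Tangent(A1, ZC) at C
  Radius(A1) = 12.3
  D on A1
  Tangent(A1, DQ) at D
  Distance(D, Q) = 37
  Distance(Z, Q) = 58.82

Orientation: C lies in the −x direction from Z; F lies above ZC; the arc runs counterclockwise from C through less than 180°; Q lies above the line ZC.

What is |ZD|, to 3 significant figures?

45.7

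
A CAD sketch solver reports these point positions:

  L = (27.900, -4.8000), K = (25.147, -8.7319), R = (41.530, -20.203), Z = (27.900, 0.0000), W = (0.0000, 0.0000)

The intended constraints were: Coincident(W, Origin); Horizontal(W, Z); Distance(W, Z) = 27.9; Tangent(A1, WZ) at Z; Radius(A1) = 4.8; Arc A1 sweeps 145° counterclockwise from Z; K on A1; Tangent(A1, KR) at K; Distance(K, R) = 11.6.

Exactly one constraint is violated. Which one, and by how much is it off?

Distance(K, R) = 11.6 — off by 8.40.

W = (0.00, 0.00) ✓; W.y = 0.00, Z.y = 0.00 ✓; |WZ| = 27.90 ✓; ∠(LZ, ZW) = 90.00° ✓; |LZ| = 4.800 ✓; bearing(L→K) − bearing(L→Z) = 145.0° ✓; |LK| = 4.800 ✓; ∠(LK, KR) = 90.00° ✓; |KR| = 20.00 ✗.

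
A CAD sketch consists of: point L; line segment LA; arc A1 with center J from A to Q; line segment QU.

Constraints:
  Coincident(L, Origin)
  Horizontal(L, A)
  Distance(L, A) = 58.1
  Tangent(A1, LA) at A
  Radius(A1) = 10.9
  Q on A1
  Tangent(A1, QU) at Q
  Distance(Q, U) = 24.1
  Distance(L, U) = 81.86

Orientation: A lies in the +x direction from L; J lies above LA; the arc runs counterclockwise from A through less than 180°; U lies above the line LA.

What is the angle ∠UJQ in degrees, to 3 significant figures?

65.7°

Checks: |JQ| = 10.90 ✓; ∠(JQ, QU) = 90.00° ✓; |QU| = 24.10 ✓; |LU| = 81.86 ✓.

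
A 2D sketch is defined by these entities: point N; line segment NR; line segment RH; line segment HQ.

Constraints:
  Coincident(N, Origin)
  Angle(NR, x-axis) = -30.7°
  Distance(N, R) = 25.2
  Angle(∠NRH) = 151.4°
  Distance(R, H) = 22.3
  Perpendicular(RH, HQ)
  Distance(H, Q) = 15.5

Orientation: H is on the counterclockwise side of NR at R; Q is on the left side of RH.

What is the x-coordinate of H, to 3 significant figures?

44.0

N is at the origin; NR runs at -30.7° with length 25.2, so R = 25.2·(cos -30.7°, sin -30.7°) = (21.7, -12.9). ∠NRH = 151.4°, so RH runs at -30.7° + (180° − 151.4°) = -2.10° from the x-axis; with |RH| = 22.3, H = R + 22.3·(cos -2.10°, sin -2.10°) = (44.0, -13.7). So H.x = 44.0.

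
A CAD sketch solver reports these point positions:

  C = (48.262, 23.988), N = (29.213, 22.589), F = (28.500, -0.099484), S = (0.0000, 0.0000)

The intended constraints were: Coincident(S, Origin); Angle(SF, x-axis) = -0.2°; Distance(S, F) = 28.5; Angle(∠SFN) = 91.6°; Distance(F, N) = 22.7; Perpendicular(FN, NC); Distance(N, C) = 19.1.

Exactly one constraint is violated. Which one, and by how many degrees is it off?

Perpendicular(FN, NC) — off by 6.00°.

S = (0.00, 0.00) ✓; SF at -0.2000° ✓; |SF| = 28.50 ✓; ∠SFN = 91.60° ✓; |FN| = 22.70 ✓; ∠(FN, NC) = 84.00° ✗; |NC| = 19.10 ✓.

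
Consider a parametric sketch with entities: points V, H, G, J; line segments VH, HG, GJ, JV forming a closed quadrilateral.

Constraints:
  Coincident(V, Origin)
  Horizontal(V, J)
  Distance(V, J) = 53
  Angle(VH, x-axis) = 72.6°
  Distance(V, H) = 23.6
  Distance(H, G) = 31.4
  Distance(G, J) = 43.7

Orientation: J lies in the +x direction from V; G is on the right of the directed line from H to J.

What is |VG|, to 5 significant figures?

13.407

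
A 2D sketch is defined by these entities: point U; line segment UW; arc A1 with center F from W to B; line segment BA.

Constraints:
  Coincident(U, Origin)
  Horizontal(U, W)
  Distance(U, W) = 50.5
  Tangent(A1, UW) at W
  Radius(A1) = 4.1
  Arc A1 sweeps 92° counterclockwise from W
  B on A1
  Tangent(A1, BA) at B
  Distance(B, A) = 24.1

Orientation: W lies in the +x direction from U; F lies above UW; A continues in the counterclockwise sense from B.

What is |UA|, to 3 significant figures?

60.8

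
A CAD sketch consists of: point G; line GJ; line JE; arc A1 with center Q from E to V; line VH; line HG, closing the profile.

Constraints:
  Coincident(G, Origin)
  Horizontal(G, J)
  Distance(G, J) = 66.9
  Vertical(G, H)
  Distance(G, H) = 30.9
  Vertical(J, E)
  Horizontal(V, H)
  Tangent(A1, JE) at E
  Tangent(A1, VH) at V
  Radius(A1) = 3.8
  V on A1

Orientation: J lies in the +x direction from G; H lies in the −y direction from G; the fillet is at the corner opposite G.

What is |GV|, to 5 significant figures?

70.260

The virtual corner opposite G is at (66.900, -30.900). A1 meets JE tangentially, so QE is at right angles to JE and since A1 is tangent to VH there, QV ⟂ VH, with radius 3.8, so the center Q sits 3.8 in from both sides at Q = (63.100, -27.100). That places the tangent points at E = (66.900, -27.100) on JE and V = (63.100, -30.900) on VH. Then |GV| = |V − G| = 70.260.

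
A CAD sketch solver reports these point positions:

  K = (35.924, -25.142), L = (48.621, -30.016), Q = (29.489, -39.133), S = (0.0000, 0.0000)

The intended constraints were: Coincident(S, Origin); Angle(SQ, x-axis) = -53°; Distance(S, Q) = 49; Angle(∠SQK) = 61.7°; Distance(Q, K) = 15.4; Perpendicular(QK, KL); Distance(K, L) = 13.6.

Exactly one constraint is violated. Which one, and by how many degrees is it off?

Perpendicular(QK, KL) — off by 3.70°.

S = (0.00, 0.00) ✓; SQ at -53.00° ✓; |SQ| = 49.00 ✓; ∠SQK = 61.70° ✓; |QK| = 15.40 ✓; ∠(QK, KL) = 86.30° ✗; |KL| = 13.60 ✓.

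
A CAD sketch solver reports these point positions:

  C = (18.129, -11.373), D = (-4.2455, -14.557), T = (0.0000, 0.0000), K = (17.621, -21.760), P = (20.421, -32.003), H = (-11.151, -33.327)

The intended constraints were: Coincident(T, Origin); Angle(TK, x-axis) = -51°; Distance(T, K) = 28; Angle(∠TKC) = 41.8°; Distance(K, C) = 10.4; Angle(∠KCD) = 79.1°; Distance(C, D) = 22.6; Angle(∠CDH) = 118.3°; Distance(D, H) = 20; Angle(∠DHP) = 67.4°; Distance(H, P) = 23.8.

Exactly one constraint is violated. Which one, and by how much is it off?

Distance(H, P) = 23.8 — off by 7.80.

T = (0.00, 0.00) ✓; TK at -51.00° ✓; |TK| = 28.00 ✓; ∠TKC = 41.80° ✓; |KC| = 10.40 ✓; ∠KCD = 79.10° ✓; |CD| = 22.60 ✓; ∠CDH = 118.3° ✓; |DH| = 20.00 ✓; ∠DHP = 67.40° ✓; |HP| = 31.60 ✗.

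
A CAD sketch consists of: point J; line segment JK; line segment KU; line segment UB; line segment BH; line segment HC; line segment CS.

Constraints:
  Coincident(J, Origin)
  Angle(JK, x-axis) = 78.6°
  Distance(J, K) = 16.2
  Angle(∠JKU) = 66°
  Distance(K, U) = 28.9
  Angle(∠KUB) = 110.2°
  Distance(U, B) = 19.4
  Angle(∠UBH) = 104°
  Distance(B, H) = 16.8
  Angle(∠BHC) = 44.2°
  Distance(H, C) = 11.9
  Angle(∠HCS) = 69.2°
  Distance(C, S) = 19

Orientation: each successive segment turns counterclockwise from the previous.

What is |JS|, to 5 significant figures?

35.425

∠BHC = 44.2° gives HC at 114.20° from the x-axis; with |HC| = 11.9, C = (-16.826, -4.9838). ∠HCS = 69.2° gives CS at -135.00° from the x-axis; with |CS| = 19.0, S = (-30.261, -18.419). Then |JS| = |S − J| = 35.425.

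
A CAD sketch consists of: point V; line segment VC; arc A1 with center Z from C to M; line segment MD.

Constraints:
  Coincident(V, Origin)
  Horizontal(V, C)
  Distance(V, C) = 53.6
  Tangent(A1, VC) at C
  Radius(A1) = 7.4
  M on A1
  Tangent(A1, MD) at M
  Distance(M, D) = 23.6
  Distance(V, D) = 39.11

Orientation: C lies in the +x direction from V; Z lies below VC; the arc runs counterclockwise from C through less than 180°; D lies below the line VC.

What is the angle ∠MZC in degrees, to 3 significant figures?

50.9°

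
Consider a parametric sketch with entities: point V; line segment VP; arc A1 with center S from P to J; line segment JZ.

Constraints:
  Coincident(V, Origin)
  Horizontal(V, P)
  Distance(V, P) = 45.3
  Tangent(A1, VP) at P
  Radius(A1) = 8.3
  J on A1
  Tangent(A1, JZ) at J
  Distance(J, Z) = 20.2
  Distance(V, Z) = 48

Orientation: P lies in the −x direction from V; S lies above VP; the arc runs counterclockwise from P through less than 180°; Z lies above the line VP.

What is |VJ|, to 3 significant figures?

38.1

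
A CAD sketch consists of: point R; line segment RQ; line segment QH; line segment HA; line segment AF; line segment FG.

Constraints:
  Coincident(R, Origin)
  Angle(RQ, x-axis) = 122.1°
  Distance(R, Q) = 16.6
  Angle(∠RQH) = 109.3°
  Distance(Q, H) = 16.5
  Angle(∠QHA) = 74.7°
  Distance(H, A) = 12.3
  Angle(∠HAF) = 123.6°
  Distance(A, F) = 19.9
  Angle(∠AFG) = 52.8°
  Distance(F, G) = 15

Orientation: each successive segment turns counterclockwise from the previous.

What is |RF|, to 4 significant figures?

2.450

R is at the origin; RQ runs at 122.1° with length 16.6, so Q = (-8.821, 14.06). ∠RQH = 109.3° gives QH at -167.2° from the x-axis; with |QH| = 16.5, H = (-24.91, 10.41). ∠QHA = 74.7° gives HA at -61.90° from the x-axis; with |HA| = 12.3, A = (-19.12, -0.4435). ∠HAF = 123.6° gives AF at -5.500° from the x-axis; with |AF| = 19.9, F = (0.6906, -2.351). Then |RF| = |F − R| = 2.450.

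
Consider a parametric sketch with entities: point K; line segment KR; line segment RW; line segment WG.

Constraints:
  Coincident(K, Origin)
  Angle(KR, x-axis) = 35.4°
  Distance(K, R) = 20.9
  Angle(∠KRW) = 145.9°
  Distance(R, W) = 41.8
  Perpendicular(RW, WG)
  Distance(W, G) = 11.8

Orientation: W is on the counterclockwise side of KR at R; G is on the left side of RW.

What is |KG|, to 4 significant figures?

59.11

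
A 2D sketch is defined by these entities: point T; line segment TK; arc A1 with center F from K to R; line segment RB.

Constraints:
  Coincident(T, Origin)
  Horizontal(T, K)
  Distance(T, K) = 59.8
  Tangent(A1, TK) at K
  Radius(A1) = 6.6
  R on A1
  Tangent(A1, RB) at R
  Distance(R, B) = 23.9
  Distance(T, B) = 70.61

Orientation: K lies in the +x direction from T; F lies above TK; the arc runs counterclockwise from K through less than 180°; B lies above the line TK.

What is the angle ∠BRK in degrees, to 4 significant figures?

131.4°

T is at the origin; TK is horizontal with |TK| = 59.8 and K on the +x side, so K = (59.80, 0.000). The tangent condition forces FK to be normal to TK, so F = K + (0, 6.6) = (59.80, 6.600). Since FR ⟂ RB (tangency), |FB| = √(6.6² + 23.9²) = 24.79 regardless of where R sits on A1. So B lies on both circle(T, 70.61) and circle(F, 24.79); the above-TK intersection is B = (63.37, 31.14). R is the foot of the tangent from B: R = (66.35, 7.421).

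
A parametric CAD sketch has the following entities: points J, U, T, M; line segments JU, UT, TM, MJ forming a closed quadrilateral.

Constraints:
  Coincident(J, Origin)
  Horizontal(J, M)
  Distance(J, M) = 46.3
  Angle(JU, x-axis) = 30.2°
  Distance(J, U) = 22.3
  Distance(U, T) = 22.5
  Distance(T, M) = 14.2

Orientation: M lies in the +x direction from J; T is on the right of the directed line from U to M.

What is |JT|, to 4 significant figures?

34.09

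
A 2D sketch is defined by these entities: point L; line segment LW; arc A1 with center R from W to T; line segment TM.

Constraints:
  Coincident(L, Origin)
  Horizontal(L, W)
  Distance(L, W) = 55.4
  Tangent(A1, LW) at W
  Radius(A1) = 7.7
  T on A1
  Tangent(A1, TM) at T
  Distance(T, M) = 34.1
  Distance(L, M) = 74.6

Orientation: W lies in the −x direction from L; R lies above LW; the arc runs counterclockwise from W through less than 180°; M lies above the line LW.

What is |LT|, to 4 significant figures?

49.48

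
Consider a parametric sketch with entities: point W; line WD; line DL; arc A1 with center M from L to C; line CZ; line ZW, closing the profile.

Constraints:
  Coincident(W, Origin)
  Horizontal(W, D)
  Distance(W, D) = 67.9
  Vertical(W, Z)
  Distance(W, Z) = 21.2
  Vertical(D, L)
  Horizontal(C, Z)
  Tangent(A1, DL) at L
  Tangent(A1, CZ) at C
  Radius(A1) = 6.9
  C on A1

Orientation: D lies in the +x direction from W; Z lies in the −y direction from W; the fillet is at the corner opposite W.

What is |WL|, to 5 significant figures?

69.389

The virtual corner opposite W is at (67.900, -21.200). A1 meets DL tangentially, so ML is at right angles to DL and since A1 is tangent to CZ there, MC ⟂ CZ, with radius 6.9, so the center M sits 6.9 in from both sides at M = (61.000, -14.300). That places the tangent points at L = (67.900, -14.300) on DL and C = (61.000, -21.200) on CZ. Then |WL| = |L − W| = 69.389.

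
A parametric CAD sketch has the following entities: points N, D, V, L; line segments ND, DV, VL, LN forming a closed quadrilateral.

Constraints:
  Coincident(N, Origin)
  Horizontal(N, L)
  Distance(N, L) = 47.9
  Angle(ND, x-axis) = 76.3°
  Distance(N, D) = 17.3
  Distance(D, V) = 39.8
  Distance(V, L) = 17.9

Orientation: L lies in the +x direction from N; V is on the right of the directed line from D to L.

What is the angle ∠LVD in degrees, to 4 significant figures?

102.0°

N is at the origin; N and L share the same y with |NL| = 47.9 and L in +x, so L = (47.9, 0). ND runs at 76.3° with |ND| = 17.3, so D = (4.097, 16.81). V is determined by |DV| = 39.8 and |VL| = 17.9 together: it lies at the intersection of circle(D, 39.8) and circle(L, 17.9). With |DL| = 46.92, the foot of the radical line on DL is 36.93 from D and the perpendicular offset is √(39.8² − 36.93²) = 14.85. Taking the right-of-DL solution: V = (33.25, -10.29).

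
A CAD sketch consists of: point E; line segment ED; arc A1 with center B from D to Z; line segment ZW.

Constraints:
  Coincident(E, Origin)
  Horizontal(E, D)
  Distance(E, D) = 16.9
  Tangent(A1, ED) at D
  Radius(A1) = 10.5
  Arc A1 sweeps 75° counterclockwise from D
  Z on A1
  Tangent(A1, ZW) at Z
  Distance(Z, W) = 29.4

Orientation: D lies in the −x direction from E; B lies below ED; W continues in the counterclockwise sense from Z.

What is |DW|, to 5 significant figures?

40.301

On A1, D sits at bearing 90° from B; a 75° counterclockwise sweep puts Z at bearing 165°, so Z = B + 10.5·(cos 165°, sin 165°) = (-27.042, -7.7824). The tangent condition forces BZ to be normal to ZW, so ZW runs along (−sin 165°, cos 165°); with |ZW| = 29.4, W = (-34.652, -36.181). Then |DW| = |W − D| = 40.301.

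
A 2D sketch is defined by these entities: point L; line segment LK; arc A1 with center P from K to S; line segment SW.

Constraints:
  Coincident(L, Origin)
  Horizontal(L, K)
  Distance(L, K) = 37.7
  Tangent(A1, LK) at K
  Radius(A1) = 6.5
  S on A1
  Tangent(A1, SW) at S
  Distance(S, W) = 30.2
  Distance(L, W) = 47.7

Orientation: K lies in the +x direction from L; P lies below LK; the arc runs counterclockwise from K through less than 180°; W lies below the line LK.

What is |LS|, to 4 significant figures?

31.85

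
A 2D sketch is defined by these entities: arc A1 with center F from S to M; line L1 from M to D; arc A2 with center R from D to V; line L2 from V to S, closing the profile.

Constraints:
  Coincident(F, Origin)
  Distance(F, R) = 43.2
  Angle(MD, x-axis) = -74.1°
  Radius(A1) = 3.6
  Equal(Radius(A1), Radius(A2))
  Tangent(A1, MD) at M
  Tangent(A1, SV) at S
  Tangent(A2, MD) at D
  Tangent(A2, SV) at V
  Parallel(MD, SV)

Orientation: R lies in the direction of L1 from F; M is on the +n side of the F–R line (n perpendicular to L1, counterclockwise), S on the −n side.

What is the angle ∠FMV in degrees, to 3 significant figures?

80.5°

The slot axis is L1's direction at -74.1°, so u = (cos -74.1°, sin -74.1°) = (0.274, -0.962) and n = (−sin -74.1°, cos -74.1°) = (0.962, 0.274). F is at the origin and R lies 43.2 along u from F, so R = 43.2·u = (11.8, -41.5). Tangency of A1 to both parallel lines with radius 3.6 puts M and S at F ± 3.6·n: M = (3.46, 0.986), S = (-3.46, -0.986). Equal radii place D and V the same way about R: D = R + 3.6·n = (15.3, -40.6), V = R − 3.6·n = (8.37, -42.5). Then cos ∠FMV = MF·MV / (|MF||MV|), giving 80.5°.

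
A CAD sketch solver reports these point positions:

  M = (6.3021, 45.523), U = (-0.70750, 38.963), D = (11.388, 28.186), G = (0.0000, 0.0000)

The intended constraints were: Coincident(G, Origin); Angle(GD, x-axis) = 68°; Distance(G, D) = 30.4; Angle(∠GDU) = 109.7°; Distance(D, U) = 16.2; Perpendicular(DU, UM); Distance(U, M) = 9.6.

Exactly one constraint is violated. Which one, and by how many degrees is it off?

Perpendicular(DU, UM) — off by 5.20°.

G = (0.00, 0.00) ✓; GD at 68.00° ✓; |GD| = 30.40 ✓; ∠GDU = 109.7° ✓; |DU| = 16.20 ✓; ∠(DU, UM) = 95.20° ✗; |UM| = 9.600 ✓.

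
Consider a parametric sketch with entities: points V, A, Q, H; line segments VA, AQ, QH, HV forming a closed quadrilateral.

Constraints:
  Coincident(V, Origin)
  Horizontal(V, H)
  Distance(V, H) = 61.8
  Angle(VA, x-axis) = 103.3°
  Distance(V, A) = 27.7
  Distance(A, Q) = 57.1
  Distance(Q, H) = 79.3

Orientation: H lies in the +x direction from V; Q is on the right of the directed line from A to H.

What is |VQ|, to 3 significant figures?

32.1

Checks: |AQ| = 57.10 ✓; |QH| = 79.30 ✓.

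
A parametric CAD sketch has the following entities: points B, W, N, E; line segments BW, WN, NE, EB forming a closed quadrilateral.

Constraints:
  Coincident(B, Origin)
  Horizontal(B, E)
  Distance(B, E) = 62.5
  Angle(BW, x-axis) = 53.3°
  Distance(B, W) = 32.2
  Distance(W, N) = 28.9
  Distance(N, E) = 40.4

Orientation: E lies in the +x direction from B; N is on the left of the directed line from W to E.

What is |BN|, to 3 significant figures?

58.9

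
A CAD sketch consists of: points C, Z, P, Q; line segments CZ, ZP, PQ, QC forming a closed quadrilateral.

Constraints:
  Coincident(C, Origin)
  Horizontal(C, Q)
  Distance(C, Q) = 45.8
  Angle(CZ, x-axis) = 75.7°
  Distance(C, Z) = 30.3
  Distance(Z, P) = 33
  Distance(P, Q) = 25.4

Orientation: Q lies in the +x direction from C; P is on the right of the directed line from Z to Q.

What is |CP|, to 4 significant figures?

20.44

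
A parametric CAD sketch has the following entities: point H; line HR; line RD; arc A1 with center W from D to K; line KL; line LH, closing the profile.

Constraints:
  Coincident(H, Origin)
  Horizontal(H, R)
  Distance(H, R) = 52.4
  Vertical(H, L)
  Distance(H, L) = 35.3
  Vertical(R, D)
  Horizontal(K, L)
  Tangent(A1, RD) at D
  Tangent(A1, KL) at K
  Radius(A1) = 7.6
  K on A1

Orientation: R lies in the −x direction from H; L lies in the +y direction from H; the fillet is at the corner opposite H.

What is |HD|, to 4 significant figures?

59.27

H is at the origin; HR is horizontal with |HR| = 52.4 and R on the −x side, so R = (-52.40, 0.000). HL is vertical with |HL| = 35.3 and L on the +y side, so L = (0.000, 35.30). The virtual corner opposite H is at (-52.40, 35.30). Tangency of A1 to RD means the radius WD is perpendicular to RD and since A1 is tangent to KL there, WK ⟂ KL, with radius 7.6, so the center W sits 7.6 in from both sides at W = (-44.80, 27.70). That places the tangent points at D = (-52.40, 27.70) on RD and K = (-44.80, 35.30) on KL. Then |HD| = |D − H| = 59.27.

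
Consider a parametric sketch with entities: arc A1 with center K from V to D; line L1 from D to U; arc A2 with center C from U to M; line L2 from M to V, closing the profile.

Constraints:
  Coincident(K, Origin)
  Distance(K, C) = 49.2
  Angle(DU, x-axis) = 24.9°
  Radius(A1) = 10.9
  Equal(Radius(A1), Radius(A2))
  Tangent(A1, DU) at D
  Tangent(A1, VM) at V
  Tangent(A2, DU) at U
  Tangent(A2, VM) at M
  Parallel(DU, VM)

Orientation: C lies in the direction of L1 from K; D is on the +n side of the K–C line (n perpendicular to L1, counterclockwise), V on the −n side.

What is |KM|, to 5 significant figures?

50.393

The slot axis is L1's direction at 24.9°, so u = (cos 24.9°, sin 24.9°) = (0.90704, 0.42104) and n = (−sin 24.9°, cos 24.9°) = (-0.42104, 0.90704). K is at the origin and C lies 49.2 along u from K, so C = 49.2·u = (44.627, 20.715). Tangency of A1 to both parallel lines with radius 10.9 puts D and V at K ± 10.9·n: D = (-4.5893, 9.8868), V = (4.5893, -9.8868). Equal radii place U and M the same way about C: U = C + 10.9·n = (40.037, 30.602), M = C − 10.9·n = (49.216, 10.828). Then |KM| = |M − K| = 50.393.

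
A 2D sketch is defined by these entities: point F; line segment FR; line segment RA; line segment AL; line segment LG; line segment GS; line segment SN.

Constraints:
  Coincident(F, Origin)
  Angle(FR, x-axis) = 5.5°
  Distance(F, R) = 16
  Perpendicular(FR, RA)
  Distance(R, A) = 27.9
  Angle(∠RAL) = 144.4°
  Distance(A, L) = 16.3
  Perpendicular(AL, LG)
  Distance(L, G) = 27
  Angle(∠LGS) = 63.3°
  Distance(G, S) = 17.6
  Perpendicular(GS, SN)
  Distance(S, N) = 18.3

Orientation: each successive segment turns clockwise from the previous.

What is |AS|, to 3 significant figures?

19.1

F is at the origin; FR runs at 5.5° with length 16.0, so R = (15.9, 1.53). FR is perpendicular to RA, so RA runs at -84.5°; with |RA| = 27.9, A = (18.6, -26.2). ∠RAL = 144.4° gives AL at -120° from the x-axis; with |AL| = 16.3, L = (10.4, -40.3). AL is perpendicular to LG, so LG runs at 150°; with |LG| = 27.0, G = (-12.9, -26.8). ∠LGS = 63.3° gives GS at 33.2° from the x-axis; with |GS| = 17.6, S = (1.79, -17.2). Then |AS| = |S − A| = 19.1.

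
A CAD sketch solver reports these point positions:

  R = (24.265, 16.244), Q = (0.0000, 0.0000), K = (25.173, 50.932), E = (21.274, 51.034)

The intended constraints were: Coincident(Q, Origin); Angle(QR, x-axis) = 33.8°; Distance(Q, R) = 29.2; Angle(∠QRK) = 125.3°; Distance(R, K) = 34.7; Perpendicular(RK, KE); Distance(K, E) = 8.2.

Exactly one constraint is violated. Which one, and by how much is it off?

Distance(K, E) = 8.2 — off by 4.30.

Q = (0.00, 0.00) ✓; QR at 33.80° ✓; |QR| = 29.20 ✓; ∠QRK = 125.3° ✓; |RK| = 34.70 ✓; ∠(RK, KE) = 90.00° ✓; |KE| = 3.900 ✗.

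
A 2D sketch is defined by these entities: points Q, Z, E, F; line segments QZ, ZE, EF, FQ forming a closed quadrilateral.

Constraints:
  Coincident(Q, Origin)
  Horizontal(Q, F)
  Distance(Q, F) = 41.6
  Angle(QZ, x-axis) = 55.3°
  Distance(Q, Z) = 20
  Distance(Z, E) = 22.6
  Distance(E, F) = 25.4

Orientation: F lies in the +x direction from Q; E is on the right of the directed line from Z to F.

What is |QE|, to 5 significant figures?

17.679

Checks: |ZE| = 22.60 ✓; |EF| = 25.40 ✓.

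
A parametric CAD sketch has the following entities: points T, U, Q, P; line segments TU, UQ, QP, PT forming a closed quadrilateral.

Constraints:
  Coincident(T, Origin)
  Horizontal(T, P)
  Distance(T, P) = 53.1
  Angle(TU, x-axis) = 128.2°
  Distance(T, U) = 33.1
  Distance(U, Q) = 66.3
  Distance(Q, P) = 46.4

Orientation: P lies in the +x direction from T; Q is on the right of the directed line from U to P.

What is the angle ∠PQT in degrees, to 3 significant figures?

81.7°

T is at the origin; TP is horizontal with |TP| = 53.1 and P in +x, so P = (53.1, 0). TU runs at 128.2° with |TU| = 33.1, so U = (-20.5, 26.0). Q is determined by |UQ| = 66.3 and |QP| = 46.4 together: it lies at the intersection of circle(U, 66.3) and circle(P, 46.4). With |UP| = 78.0, the foot of the radical line on UP is 53.4 from U and the perpendicular offset is √(66.3² − 53.4²) = 39.3. Taking the right-of-UP solution: Q = (16.8, -28.8).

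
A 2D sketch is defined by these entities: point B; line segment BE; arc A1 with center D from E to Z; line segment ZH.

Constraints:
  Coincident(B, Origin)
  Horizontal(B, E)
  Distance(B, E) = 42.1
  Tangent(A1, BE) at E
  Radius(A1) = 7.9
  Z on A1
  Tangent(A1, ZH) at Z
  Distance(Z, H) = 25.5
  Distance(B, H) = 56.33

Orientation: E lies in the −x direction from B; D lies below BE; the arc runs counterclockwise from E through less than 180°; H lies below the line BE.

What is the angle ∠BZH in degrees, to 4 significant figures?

88.87°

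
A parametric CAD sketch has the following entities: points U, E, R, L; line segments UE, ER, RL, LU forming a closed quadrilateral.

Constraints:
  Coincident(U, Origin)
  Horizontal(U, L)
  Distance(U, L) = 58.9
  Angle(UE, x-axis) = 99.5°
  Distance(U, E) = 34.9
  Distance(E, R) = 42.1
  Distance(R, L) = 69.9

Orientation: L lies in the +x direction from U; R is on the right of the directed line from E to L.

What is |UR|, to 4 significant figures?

12.93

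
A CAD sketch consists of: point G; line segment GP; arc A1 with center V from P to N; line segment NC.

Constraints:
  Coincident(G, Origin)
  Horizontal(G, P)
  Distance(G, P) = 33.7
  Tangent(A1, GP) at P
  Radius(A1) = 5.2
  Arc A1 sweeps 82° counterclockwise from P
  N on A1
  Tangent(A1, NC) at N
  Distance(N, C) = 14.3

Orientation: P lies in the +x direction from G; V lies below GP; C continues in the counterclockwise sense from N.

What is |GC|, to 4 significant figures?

32.45

On A1, P sits at bearing 90° from V; an 82° counterclockwise sweep puts N at bearing 172°, so N = V + 5.2·(cos 172°, sin 172°) = (28.55, -4.476). Tangency of A1 to NC means the radius VN is perpendicular to NC, so NC runs along (−sin 172°, cos 172°); with |NC| = 14.3, C = (26.56, -18.64). Then |GC| = |C − G| = 32.45.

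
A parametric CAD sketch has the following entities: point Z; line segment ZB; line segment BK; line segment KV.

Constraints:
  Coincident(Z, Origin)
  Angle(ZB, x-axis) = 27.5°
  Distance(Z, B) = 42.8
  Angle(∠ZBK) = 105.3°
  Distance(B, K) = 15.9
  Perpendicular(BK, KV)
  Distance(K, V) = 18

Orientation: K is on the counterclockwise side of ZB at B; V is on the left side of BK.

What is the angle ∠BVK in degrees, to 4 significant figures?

41.46°

Z is at the origin; ZB runs at 27.5° with length 42.8, so B = 42.8·(cos 27.5°, sin 27.5°) = (37.96, 19.76). ∠ZBK = 105.3°, so BK runs at 27.5° + (180° − 105.3°) = 102.2° from the x-axis; with |BK| = 15.9, K = B + 15.9·(cos 102.2°, sin 102.2°) = (34.60, 35.30). BK is perpendicular to KV; with |KV| = 18.0 on the left of BK, V = K + 18.0·(-0.9774, -0.2113) = (17.01, 31.50). Then cos ∠BVK = VB·VK / (|VB||VK|), giving 41.46°.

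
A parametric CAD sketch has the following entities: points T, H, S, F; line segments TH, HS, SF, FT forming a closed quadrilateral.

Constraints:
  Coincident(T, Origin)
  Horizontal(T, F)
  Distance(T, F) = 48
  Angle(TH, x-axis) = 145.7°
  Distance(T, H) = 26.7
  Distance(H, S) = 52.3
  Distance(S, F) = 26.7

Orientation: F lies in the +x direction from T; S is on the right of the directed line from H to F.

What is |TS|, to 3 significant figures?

25.8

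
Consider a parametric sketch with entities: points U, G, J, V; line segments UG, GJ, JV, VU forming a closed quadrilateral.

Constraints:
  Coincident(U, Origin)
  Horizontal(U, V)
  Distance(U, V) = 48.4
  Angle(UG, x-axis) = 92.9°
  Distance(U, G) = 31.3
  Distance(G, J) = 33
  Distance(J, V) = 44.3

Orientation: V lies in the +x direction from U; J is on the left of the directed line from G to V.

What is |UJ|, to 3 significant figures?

50.4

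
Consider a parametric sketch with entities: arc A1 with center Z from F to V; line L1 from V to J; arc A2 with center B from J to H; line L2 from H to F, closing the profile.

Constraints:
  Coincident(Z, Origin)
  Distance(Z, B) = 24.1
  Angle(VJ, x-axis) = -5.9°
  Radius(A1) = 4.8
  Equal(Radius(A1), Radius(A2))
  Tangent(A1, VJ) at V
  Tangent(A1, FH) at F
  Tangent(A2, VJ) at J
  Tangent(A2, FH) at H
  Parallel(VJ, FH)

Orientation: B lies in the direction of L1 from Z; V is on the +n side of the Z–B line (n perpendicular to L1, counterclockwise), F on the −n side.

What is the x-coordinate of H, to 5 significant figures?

23.479

The slot axis is L1's direction at -5.9°, so u = (cos -5.9°, sin -5.9°) = (0.99470, -0.10279) and n = (−sin -5.9°, cos -5.9°) = (0.10279, 0.99470). Z is at the origin and B lies 24.1 along u from Z, so B = 24.1·u = (23.972, -2.4773). Tangency of A1 to both parallel lines with radius 4.8 puts V and F at Z ± 4.8·n: V = (0.49340, 4.7746), F = (-0.49340, -4.7746). Equal radii place J and H the same way about B: J = B + 4.8·n = (24.466, 2.2973), H = B − 4.8·n = (23.479, -7.2519). So H.x = 23.479.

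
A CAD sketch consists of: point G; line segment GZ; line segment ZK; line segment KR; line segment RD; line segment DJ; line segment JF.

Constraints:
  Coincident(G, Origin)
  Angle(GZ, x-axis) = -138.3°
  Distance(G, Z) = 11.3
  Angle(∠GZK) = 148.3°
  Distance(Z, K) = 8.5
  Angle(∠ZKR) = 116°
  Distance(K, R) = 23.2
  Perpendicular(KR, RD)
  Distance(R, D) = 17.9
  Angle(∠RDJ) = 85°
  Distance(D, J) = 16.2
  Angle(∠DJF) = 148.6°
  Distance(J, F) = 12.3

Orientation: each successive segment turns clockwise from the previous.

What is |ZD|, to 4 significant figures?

28.81

∠ZKR = 116.0° gives KR at 126.0° from the x-axis; with |KR| = 23.2, R = (-30.44, 9.776). KR ⟂ RD, so RD runs at 36.00°; with |RD| = 17.9, D = (-15.96, 20.30). Then |ZD| = |D − Z| = 28.81.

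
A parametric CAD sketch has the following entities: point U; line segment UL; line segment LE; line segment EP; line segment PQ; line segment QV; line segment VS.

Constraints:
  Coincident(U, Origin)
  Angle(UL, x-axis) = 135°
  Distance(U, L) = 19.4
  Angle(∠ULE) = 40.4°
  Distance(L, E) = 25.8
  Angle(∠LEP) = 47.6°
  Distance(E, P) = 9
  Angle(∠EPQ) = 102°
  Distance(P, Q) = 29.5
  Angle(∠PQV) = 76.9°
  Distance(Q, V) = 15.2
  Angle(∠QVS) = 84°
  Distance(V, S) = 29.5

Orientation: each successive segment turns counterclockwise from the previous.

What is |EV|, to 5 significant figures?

28.564

∠EPQ = 102.0° gives PQ at 125.00° from the x-axis; with |PQ| = 29.5, Q = (-22.431, 18.748). ∠PQV = 76.9° gives QV at -131.90° from the x-axis; with |QV| = 15.2, V = (-32.582, 7.4346). Then |EV| = |V − E| = 28.564.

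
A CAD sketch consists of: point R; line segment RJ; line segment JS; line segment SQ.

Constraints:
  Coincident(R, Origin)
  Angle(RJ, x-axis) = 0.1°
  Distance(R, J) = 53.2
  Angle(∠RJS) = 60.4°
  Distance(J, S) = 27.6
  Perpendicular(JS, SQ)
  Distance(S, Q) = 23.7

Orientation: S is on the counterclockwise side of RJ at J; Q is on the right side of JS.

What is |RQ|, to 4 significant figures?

69.97

R is at the origin; RJ runs at 0.1° with length 53.2, so J = 53.2·(cos 0.1°, sin 0.1°) = (53.20, 0.09285). ∠RJS = 60.4°, so JS runs at 0.1° + (180° − 60.4°) = 119.7° from the x-axis; with |JS| = 27.6, S = J + 27.6·(cos 119.7°, sin 119.7°) = (39.53, 24.07). The perpendicularity gives SQ at right angles to JS; with |SQ| = 23.7 on the right of JS, Q = S + 23.7·(0.8686, 0.4955) = (60.11, 35.81). Then |RQ| = |Q − R| = 69.97.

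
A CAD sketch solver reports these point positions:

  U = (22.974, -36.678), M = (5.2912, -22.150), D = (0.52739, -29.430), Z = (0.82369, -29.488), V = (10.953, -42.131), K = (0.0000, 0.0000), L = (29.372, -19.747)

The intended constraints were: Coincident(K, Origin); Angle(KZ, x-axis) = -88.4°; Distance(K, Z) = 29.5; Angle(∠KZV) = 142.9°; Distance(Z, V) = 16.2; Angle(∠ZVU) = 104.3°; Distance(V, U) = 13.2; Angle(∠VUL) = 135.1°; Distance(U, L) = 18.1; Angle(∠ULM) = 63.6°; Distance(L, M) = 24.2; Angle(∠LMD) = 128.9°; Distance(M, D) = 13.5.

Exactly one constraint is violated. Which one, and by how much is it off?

Distance(M, D) = 13.5 — off by 4.80.

K = (0.00, 0.00) ✓; KZ at -88.40° ✓; |KZ| = 29.50 ✓; ∠KZV = 142.9° ✓; |ZV| = 16.20 ✓; ∠ZVU = 104.3° ✓; |VU| = 13.20 ✓; ∠VUL = 135.1° ✓; |UL| = 18.10 ✓; ∠ULM = 63.60° ✓; |LM| = 24.20 ✓; ∠LMD = 128.9° ✓; |MD| = 8.700 ✗.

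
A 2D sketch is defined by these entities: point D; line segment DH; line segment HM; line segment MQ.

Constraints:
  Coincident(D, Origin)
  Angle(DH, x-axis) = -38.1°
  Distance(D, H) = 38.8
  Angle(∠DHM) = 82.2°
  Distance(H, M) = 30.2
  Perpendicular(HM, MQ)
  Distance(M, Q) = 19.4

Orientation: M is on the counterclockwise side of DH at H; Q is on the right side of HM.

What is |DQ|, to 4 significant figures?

62.99

D is at the origin; DH runs at -38.1° with length 38.8, so H = 38.8·(cos -38.1°, sin -38.1°) = (30.53, -23.94). ∠DHM = 82.2°, so HM runs at -38.1° + (180° − 82.2°) = 59.70° from the x-axis; with |HM| = 30.2, M = H + 30.2·(cos 59.70°, sin 59.70°) = (45.77, 2.134). The perpendicularity gives MQ at right angles to HM; with |MQ| = 19.4 on the right of HM, Q = M + 19.4·(0.8634, -0.5045) = (62.52, -7.654). Then |DQ| = |Q − D| = 62.99.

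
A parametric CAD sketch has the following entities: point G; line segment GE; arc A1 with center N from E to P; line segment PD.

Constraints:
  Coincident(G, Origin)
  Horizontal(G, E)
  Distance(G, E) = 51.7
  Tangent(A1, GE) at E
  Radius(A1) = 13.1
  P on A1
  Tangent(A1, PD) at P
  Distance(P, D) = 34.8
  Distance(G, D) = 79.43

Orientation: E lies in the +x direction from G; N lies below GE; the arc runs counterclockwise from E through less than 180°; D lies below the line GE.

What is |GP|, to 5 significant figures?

46.491

Checks: |GE| = 51.70 ✓; |NP| = 13.10 ✓; ∠(NP, PD) = 90.00° ✓; |PD| = 34.80 ✓; |GD| = 79.43 ✓.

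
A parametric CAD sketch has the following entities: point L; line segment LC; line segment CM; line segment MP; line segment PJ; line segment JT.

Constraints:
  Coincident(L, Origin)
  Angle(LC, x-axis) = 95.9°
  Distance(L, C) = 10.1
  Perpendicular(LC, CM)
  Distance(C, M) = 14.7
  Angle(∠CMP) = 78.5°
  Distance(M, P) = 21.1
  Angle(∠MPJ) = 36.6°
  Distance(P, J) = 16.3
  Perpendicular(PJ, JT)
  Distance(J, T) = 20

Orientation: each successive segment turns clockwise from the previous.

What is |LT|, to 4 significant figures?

25.12

L is at the origin; LC runs at 95.9° with length 10.1, so C = (-1.038, 10.05). LC is perpendicular to CM, so CM runs at 5.900°; with |CM| = 14.7, M = (13.58, 11.56). ∠CMP = 78.5° gives MP at -95.60° from the x-axis; with |MP| = 21.1, P = (11.52, -9.442). ∠MPJ = 36.6° gives PJ at 121.0° from the x-axis; with |PJ| = 16.3, J = (3.130, 4.530). PJ ⟂ JT, so JT runs at 31.00°; with |JT| = 20.0, T = (20.27, 14.83). Then |LT| = |T − L| = 25.12.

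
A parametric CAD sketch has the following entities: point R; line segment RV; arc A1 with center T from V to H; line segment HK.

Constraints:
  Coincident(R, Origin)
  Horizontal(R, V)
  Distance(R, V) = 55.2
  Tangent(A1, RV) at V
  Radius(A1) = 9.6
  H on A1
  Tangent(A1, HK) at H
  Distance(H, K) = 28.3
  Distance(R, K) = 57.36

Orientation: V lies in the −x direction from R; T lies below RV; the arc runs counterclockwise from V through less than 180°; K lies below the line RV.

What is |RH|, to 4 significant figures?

64.41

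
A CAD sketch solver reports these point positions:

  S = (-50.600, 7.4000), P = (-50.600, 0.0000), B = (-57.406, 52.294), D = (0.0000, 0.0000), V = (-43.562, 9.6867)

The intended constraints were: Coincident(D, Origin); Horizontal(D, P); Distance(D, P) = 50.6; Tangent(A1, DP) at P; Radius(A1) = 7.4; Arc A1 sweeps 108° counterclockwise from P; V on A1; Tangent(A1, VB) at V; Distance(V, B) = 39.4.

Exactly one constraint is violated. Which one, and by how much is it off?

Distance(V, B) = 39.4 — off by 5.40.

D = (0.00, 0.00) ✓; D.y = 0.00, P.y = 0.00 ✓; |DP| = 50.60 ✓; ∠(SP, PD) = 90.00° ✓; |SP| = 7.400 ✓; bearing(S→V) − bearing(S→P) = 108.0° ✓; |SV| = 7.400 ✓; ∠(SV, VB) = 90.00° ✓; |VB| = 44.80 ✗.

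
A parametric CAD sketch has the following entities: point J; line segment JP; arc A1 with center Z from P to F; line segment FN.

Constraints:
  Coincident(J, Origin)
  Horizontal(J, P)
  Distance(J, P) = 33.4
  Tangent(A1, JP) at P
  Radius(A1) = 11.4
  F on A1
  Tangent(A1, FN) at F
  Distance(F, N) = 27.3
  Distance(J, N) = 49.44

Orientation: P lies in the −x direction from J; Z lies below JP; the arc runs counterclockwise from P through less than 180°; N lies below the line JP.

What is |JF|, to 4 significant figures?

46.44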